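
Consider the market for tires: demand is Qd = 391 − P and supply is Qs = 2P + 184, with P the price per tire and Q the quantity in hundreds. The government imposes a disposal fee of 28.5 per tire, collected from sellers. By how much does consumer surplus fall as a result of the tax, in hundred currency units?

Without the tax, 391 − P = 2P + 184 gives 3P = 207, so P* = 69 and Q* = 322.
With the tax collected from sellers, supply shifts: Qs = 2(P − 28.5) + 184.
Solving gives Q = 303 with consumers paying 88 and sellers receiving 59.5 (the 28.5 wedge).
ΔCS is the trapezoid between Q = 303 and Q = 322 of height 19: ½ · (322 + 303) · 19 = 5937.5.

Consumer surplus falls by 5937.5 hundred.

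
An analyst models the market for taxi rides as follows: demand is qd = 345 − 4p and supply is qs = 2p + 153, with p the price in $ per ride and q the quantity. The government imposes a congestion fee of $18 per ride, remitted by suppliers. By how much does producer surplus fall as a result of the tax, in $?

Without the tax, 345 − 4p = 2p + 153 gives 6p = 192, so p* = $32 and q* = 217.
With the tax collected from suppliers, supply shifts: qs = 2(p − 18) + 153.
Solving gives q = 193 with consumers paying $38 and suppliers receiving $20 (the $18 wedge).
ΔPS is the trapezoid between Q = 193 and Q = 217 of height $12: ½ · (217 + 193) · 12 = $2460.

Producer surplus falls by $2460.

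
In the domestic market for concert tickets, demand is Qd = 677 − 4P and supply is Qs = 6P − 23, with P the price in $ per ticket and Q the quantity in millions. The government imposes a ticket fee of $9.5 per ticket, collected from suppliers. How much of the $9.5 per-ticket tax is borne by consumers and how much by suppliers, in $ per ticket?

Before the tax: set 677 − 4P = 6P − 23 → P* = $70, Q* = 397.
With the tax collected from suppliers, supply shifts: Qs = 6(P − 9.5) − 23.
New equilibrium: consumers pay $75.7, suppliers receive $66.2, Q = 374.2. (Wedge: Pb − Ps = 9.5.)
Burden on consumers: $5.7; on suppliers: $3.8. (They sum to $9.5.)

Consumers bear $5.7 per ticket; suppliers bear $3.8 per ticket.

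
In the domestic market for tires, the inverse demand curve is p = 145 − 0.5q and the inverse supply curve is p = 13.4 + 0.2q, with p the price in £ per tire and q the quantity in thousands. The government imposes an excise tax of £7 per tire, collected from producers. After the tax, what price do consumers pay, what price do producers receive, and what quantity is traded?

Consumers pay £56; producers receive £49; quantity = 178.

Rewrite in direct form: qd = 290 − 2p and qs = 5p − 67.
Without the tax, 290 − 2p = 5p − 67 gives 7p = 357, so p* = £51 and q* = 188.
With the tax collected from producers, supply shifts: qs = 5(p − 7) − 67.
New equilibrium: consumers pay £56, producers receive £49, q = 178. (Wedge: pb − ps = 7.)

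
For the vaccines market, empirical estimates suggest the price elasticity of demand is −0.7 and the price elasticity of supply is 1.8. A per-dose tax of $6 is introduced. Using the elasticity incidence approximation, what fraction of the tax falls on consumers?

Incidence ratio: consumers' share ≈ εs / (εs + |εd|) = 1.8 / (1.8 + 0.7) = 0.72.
Supply is the more elastic side, so consumers bear the larger share.

Consumers' share ≈ 0.72.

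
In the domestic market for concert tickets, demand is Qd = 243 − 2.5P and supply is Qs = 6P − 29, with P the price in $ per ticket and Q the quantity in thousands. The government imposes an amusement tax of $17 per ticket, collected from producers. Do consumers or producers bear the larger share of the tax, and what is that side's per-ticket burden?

Before the tax: set 243 − 2.5P = 6P − 29 → P* = $32, Q* = 163.
With the tax collected from producers, supply shifts: Qs = 6(P − 17) − 29.
New equilibrium: consumers pay $44, producers receive $27, Q = 133. (Wedge: Pb − Ps = 17.)
Per-ticket burden: consumers $12, producers $5.
Consumers take the larger share because demand is less price-elastic here (demand slope 2.5 vs supply slope 6).
The less price-elastic side of the market bears the larger share of a per-unit tax.

Consumers bear the larger share: $12 per ticket.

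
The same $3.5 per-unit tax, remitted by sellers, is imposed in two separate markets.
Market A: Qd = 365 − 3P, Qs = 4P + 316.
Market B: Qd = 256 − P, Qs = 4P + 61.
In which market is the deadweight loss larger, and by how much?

Market A: pre-tax P* = $7, Q* = 344; post-tax Q = 338; deadweight loss = $10.5.
Market B: pre-tax P* = $39, Q* = 217; post-tax Q = 214.2; deadweight loss = $4.9.
Difference: $10.5 vs $4.9 → market A is larger by $5.6.

Market A, by $5.6.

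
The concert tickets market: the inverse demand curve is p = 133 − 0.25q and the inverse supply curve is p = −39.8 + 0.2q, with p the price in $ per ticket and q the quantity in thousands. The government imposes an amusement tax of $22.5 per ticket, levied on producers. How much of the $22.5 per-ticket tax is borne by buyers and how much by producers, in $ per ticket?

Rewrite in direct form: qd = 532 − 4p and qs = 5p + 199.
Before the tax: set 532 − 4p = 5p + 199 → p* = $37, q* = 384.
With the tax collected from producers, supply shifts: qs = 5(p − 22.5) + 199.
New equilibrium: buyers pay $49.5, producers receive $27, q = 334. (Wedge: pb − ps = 22.5.)
Burden on buyers: $12.5; on producers: $10. (They sum to $22.5.)

Buyers bear $12.5 per ticket; producers bear $10 per ticket.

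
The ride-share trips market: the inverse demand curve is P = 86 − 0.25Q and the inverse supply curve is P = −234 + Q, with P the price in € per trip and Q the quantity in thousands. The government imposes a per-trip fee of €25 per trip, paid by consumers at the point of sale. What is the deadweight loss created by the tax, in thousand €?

Inverting to Q(P) form: Qd = 344 − 4P; Qs = P + 234.
Without the tax, 344 − 4P = P + 234 gives 5P = 110, so P* = €22 and Q* = 256.
With the tax collected from consumers, demand (in seller-price terms) shifts: Qd = 344 − 4(P + 25).
Solving gives Q = 236 with consumers paying €27 and producers receiving €2 (the €25 wedge).
Quantity falls by |ΔQ| = |256 − 236| = 20.
DWL = ½ · t · |ΔQ| = ½ · 25 · 20 = €250.

Deadweight loss = €250 thousand.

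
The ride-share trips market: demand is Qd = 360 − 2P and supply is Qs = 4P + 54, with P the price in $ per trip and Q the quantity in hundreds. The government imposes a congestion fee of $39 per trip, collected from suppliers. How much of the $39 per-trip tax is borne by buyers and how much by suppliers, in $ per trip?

Without the tax, 360 − 2P = 4P + 54 gives 6P = 306, so P* = $51 and Q* = 258.
With the tax collected from suppliers, supply shifts: Qs = 4(P − 39) + 54.
Solving gives Q = 206 with buyers paying $77 and suppliers receiving $38 (the $39 wedge).
Burden on buyers: $26; on suppliers: $13. (They sum to $39.)
The less price-elastic side of the market bears the larger share of a per-unit tax.

Buyers bear $26 per trip; suppliers bear $13 per trip.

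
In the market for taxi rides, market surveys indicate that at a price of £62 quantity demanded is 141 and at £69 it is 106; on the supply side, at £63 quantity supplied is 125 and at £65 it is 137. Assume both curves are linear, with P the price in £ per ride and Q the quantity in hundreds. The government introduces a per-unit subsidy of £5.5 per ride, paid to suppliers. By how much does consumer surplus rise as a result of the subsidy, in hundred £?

Consumer surplus rises by £415.5 hundred.

Demand slope: (106 − 141)/(69 − 62) = -5, so Qd = 451 − 5P.
Supply slope: (137 − 125)/(65 − 63) = 6, so Qs = 6P − 253.
Without the subsidy, 451 − 5P = 6P − 253 gives 11P = 704, so P* = £64 and Q* = 131.
With a per-unit subsidy paid to suppliers, each receives P + 5.5 per unit sold, so supply becomes Qs = 6(P + 5.5) − 253.
New equilibrium: consumers pay £61, suppliers receive £66.5, Q = 146. (Wedge: Pb − Ps = −5.5.)
ΔCS is the trapezoid between Q = 146 and Q = 131 of height £3: ½ · (131 + 146) · 3 = £415.5.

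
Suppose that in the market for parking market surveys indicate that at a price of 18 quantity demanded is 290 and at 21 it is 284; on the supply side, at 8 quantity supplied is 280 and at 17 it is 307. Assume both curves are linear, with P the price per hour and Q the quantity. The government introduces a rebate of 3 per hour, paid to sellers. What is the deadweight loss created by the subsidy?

Demand slope: (284 − 290)/(21 − 18) = -2, so Qd = 326 − 2P.
Supply slope: (307 − 280)/(17 − 8) = 3, so Qs = 3P + 256.
Without the subsidy, 326 − 2P = 3P + 256 gives 5P = 70, so P* = 14 and Q* = 298.
With a per-unit subsidy paid to sellers, each receives P + 3 per unit sold, so supply becomes Qs = 3(P + 3) + 256.
Solving gives Q = 301.6 with consumers paying 12.2 and sellers receiving 15.2 (the 3 wedge).
Quantity rises by |ΔQ| = |298 − 301.6| = 3.6.
DWL = ½ · t · |ΔQ| = ½ · 3 · 3.6 = 5.4.

Deadweight loss = 5.4.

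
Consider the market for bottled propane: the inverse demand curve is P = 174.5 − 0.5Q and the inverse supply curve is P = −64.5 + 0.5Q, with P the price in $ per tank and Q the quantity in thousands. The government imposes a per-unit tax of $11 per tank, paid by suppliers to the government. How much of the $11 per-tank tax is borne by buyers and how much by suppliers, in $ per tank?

Buyers bear $5.5 per tank; suppliers bear $5.5 per tank.

Rewrite in direct form: Qd = 349 − 2P and Qs = 2P + 129.
Before the tax: set 349 − 2P = 2P + 129 → P* = $55, Q* = 239.
With the tax collected from suppliers, supply shifts: Qs = 2(P − 11) + 129.
Solving gives Q = 228 with buyers paying $60.5 and suppliers receiving $49.5 (the $11 wedge).
Burden on buyers: $5.5; on suppliers: $5.5. (They sum to $11.)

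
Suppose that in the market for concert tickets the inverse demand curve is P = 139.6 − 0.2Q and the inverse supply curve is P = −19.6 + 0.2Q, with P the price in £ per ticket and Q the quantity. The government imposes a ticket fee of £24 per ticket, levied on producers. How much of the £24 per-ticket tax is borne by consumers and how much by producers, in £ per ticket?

Rewrite in direct form: Qd = 698 − 5P and Qs = 5P + 98.
Before the tax: set 698 − 5P = 5P + 98 → P* = £60, Q* = 398.
With the tax collected from producers, supply shifts: Qs = 5(P − 24) + 98.
New equilibrium: consumers pay £72, producers receive £48, Q = 338. (Wedge: Pb − Ps = 24.)
Burden on consumers: £12; on producers: £12. (They sum to £24.)
The less price-elastic side of the market bears the larger share of a per-unit tax.

Consumers bear £12 per ticket; producers bear £12 per ticket.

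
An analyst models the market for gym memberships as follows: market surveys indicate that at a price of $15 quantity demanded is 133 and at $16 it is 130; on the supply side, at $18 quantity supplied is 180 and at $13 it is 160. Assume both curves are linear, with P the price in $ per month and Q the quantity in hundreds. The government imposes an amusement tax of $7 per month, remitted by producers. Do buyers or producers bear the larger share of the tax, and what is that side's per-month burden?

Demand slope: (130 − 133)/(16 − 15) = -3, so Qd = 178 − 3P.
Supply slope: (160 − 180)/(13 − 18) = 4, so Qs = 4P + 108.
Without the tax, 178 − 3P = 4P + 108 gives 7P = 70, so P* = $10 and Q* = 148.
With the tax collected from producers, supply shifts: Qs = 4(P − 7) + 108.
Solving gives Q = 136 with buyers paying $14 and producers receiving $7 (the $7 wedge).
Per-month burden: buyers $4, producers $3.
Buyers take the larger share because demand is less price-elastic here (demand slope 3 vs supply slope 4).
The less price-elastic side of the market bears the larger share of a per-unit tax.

Buyers bear the larger share: $4 per month.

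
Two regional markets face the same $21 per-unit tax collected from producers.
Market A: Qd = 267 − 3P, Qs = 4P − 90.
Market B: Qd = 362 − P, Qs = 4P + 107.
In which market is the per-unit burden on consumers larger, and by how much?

Market B, by $4.8.

Market A: pre-tax P* = $51, Q* = 114; post-tax Q = 78; per-unit burden on consumers = $12.
Market B: pre-tax P* = $51, Q* = 311; post-tax Q = 294.2; per-unit burden on consumers = $16.8.
Difference: $12 vs $16.8 → market B is larger by $4.8.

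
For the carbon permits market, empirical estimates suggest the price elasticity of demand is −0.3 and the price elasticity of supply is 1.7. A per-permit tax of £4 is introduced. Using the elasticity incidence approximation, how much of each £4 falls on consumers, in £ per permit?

Consumers bear ≈ £3.4 per permit.

Incidence ratio: consumers' share ≈ εs / (εs + |εd|) = 1.7 / (1.7 + 0.3) = 0.85.
So consumers bear ≈ 0.85 × £4 = £3.4; suppliers bear £0.6.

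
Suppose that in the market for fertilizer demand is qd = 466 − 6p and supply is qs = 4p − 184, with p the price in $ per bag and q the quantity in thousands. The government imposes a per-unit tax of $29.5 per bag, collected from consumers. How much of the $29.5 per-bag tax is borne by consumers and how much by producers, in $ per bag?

Without the tax, 466 − 6p = 4p − 184 gives 10p = 650, so p* = $65 and q* = 76.
With the tax collected from consumers, demand (in seller-price terms) shifts: qd = 466 − 6(p + 29.5).
Solving gives q = 5.2 with consumers paying $76.8 and producers receiving $47.3 (the $29.5 wedge).
Burden on consumers: $11.8; on producers: $17.7. (They sum to $29.5.)

Consumers bear $11.8 per bag; producers bear $17.7 per bag.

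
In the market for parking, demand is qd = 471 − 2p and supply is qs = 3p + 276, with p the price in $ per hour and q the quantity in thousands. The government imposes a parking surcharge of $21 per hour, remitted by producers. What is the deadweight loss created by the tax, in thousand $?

Before the tax: set 471 − 2p = 3p + 276 → p* = $39, q* = 393.
With the tax collected from producers, supply shifts: qs = 3(p − 21) + 276.
Solving gives q = 367.8 with consumers paying $51.6 and producers receiving $30.6 (the $21 wedge).
Quantity falls by |ΔQ| = |393 − 367.8| = 25.2.
DWL = ½ · t · |ΔQ| = ½ · 21 · 25.2 = $264.6.

Deadweight loss = $264.6 thousand.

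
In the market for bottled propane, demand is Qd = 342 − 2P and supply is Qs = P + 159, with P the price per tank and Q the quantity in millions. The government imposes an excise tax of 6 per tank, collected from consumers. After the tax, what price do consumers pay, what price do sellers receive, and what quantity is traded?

Consumers pay 63; sellers receive 57; quantity = 216.

Before the tax: set 342 − 2P = P + 159 → P* = 61, Q* = 220.
With the tax collected from consumers, demand (in seller-price terms) shifts: Qd = 342 − 2(P + 6).
Solving gives Q = 216 with consumers paying 63 and sellers receiving 57 (the 6 wedge).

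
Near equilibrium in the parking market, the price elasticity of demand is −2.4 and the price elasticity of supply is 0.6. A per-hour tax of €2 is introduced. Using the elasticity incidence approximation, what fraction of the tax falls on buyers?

Incidence ratio: buyers' share ≈ εs / (εs + |εd|) = 0.6 / (0.6 + 2.4) = 0.2.
Supply is the less elastic side, so buyers bear the smaller share.

Buyers' share ≈ 0.2.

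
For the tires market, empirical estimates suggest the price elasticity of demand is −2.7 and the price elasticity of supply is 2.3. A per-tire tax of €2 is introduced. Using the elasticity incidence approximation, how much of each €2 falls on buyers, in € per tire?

Incidence ratio: buyers' share ≈ εs / (εs + |εd|) = 2.3 / (2.3 + 2.7) = 0.46.
So buyers bear ≈ 0.46 × €2 = €0.92; producers bear €1.08.

Buyers bear ≈ €0.92 per tire.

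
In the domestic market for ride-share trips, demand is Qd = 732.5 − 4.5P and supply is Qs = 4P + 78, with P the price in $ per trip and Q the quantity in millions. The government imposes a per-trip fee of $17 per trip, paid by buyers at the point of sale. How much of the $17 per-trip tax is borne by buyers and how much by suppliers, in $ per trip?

Without the tax, 732.5 − 4.5P = 4P + 78 gives 8.5P = 654.5, so P* = $77 and Q* = 386.
With the tax collected from buyers, demand (in seller-price terms) shifts: Qd = 732.5 − 4.5(P + 17).
New equilibrium: buyers pay $85, suppliers receive $68, Q = 350. (Wedge: Pb − Ps = 17.)
Burden on buyers: $8; on suppliers: $9. (They sum to $17.)

Buyers bear $8 per trip; suppliers bear $9 per trip.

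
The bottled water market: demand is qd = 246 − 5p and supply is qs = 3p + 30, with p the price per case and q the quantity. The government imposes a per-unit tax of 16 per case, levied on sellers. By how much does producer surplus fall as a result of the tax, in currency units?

Before the tax: set 246 − 5p = 3p + 30 → p* = 27, q* = 111.
With the tax collected from sellers, supply shifts: qs = 3(p − 16) + 30.
Solving gives q = 81 with buyers paying 33 and sellers receiving 17 (the 16 wedge).
ΔPS is the trapezoid between Q = 81 and Q = 111 of height 10: ½ · (111 + 81) · 10 = 960.

Producer surplus falls by 960.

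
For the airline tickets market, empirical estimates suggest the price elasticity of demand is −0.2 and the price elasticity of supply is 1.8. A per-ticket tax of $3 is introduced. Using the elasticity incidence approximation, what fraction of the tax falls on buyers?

Buyers' share ≈ 0.9.

Incidence ratio: buyers' share ≈ εs / (εs + |εd|) = 1.8 / (1.8 + 0.2) = 0.9.
Supply is the more elastic side, so buyers bear the larger share.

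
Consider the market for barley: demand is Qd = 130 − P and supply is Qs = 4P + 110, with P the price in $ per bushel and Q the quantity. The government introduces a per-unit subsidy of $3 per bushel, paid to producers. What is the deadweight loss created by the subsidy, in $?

Before the subsidy: set 130 − P = 4P + 110 → P* = $4, Q* = 126.
With a per-unit subsidy paid to producers, each receives P + 3 per unit sold, so supply becomes Qs = 4(P + 3) + 110.
Solving gives Q = 128.4 with buyers paying $1.6 and producers receiving $4.6 (the $3 wedge).
Quantity rises by |ΔQ| = |126 − 128.4| = 2.4.
DWL = ½ · t · |ΔQ| = ½ · 3 · 2.4 = $3.6.

Deadweight loss = $3.6.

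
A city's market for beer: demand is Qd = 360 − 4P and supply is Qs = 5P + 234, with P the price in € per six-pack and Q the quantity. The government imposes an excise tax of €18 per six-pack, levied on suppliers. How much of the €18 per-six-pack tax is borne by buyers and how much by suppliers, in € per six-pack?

Before the tax: set 360 − 4P = 5P + 234 → P* = €14, Q* = 304.
With the tax collected from suppliers, supply shifts: Qs = 5(P − 18) + 234.
Solving gives Q = 264 with buyers paying €24 and suppliers receiving €6 (the €18 wedge).
Burden on buyers: €10; on suppliers: €8. (They sum to €18.)
The less price-elastic side of the market bears the larger share of a per-unit tax.

Buyers bear €10 per six-pack; suppliers bear €8 per six-pack.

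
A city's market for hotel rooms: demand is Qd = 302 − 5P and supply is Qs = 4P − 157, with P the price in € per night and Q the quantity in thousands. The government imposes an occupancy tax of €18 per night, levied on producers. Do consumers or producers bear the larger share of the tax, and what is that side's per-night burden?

Producers bear the larger share: €10 per night.

Before the tax: set 302 − 5P = 4P − 157 → P* = €51, Q* = 47.
With the tax collected from producers, supply shifts: Qs = 4(P − 18) − 157.
New equilibrium: consumers pay €59, producers receive €41, Q = 7. (Wedge: Pb − Ps = 18.)
Per-night burden: consumers €8, producers €10.
Producers take the larger share because supply is less price-elastic here (demand slope 5 vs supply slope 4).
The less price-elastic side of the market bears the larger share of a per-unit tax.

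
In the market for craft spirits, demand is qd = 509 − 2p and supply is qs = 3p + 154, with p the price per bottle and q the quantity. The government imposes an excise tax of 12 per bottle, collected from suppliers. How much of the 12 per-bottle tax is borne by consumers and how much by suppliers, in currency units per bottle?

Consumers bear 7.2 per bottle; suppliers bear 4.8 per bottle.

Before the tax: set 509 − 2p = 3p + 154 → p* = 71, q* = 367.
With the tax collected from suppliers, supply shifts: qs = 3(p − 12) + 154.
Solving gives q = 352.6 with consumers paying 78.2 and suppliers receiving 66.2 (the 12 wedge).
Burden on consumers: 7.2; on suppliers: 4.8. (They sum to 12.)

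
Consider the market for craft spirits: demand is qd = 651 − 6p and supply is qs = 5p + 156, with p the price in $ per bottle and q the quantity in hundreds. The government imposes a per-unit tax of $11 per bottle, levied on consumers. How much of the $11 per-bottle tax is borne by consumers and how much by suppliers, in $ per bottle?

Before the tax: set 651 − 6p = 5p + 156 → p* = $45, q* = 381.
With the tax collected from consumers, demand (in seller-price terms) shifts: qd = 651 − 6(p + 11).
Solving gives q = 351 with consumers paying $50 and suppliers receiving $39 (the $11 wedge).
Burden on consumers: $5; on suppliers: $6. (They sum to $11.)

Consumers bear $5 per bottle; suppliers bear $6 per bottle.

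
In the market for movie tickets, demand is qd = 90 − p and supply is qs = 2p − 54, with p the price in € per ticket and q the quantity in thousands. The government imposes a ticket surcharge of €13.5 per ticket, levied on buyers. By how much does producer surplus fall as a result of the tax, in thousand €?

Before the tax: set 90 − p = 2p − 54 → p* = €48, q* = 42.
With the tax collected from buyers, demand (in seller-price terms) shifts: qd = 90 − (p + 13.5).
New equilibrium: buyers pay €57, suppliers receive €43.5, q = 33. (Wedge: pb − ps = 13.5.)
ΔPS is the trapezoid between Q = 33 and Q = 42 of height €4.5: ½ · (42 + 33) · 4.5 = €168.75.

Producer surplus falls by €168.75 thousand.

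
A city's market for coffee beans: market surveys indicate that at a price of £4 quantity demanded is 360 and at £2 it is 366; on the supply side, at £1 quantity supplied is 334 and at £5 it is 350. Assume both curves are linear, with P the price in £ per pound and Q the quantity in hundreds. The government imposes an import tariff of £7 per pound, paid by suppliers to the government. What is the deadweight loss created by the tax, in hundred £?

Demand slope: (366 − 360)/(2 − 4) = -3, so Qd = 372 − 3P.
Supply slope: (350 − 334)/(5 − 1) = 4, so Qs = 4P + 330.
Before the tax: set 372 − 3P = 4P + 330 → P* = £6, Q* = 354.
With the tax collected from suppliers, supply shifts: Qs = 4(P − 7) + 330.
New equilibrium: buyers pay £10, suppliers receive £3, Q = 342. (Wedge: Pb − Ps = 7.)
Quantity falls by |ΔQ| = |354 − 342| = 12.
DWL = ½ · t · |ΔQ| = ½ · 7 · 12 = £42.

Deadweight loss = £42 hundred.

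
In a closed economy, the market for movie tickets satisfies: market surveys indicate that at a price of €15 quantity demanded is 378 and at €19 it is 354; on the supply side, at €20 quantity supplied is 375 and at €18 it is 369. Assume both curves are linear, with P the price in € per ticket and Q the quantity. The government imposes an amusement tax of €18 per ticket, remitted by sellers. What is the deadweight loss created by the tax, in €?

Deadweight loss = €324.

Demand slope: (354 − 378)/(19 − 15) = -6, so Qd = 468 − 6P.
Supply slope: (369 − 375)/(18 − 20) = 3, so Qs = 3P + 315.
Before the tax: set 468 − 6P = 3P + 315 → P* = €17, Q* = 366.
With the tax collected from sellers, supply shifts: Qs = 3(P − 18) + 315.
New equilibrium: buyers pay €23, sellers receive €5, Q = 330. (Wedge: Pb − Ps = 18.)
Quantity falls by |ΔQ| = |366 − 330| = 36.
DWL = ½ · t · |ΔQ| = ½ · 18 · 36 = €324.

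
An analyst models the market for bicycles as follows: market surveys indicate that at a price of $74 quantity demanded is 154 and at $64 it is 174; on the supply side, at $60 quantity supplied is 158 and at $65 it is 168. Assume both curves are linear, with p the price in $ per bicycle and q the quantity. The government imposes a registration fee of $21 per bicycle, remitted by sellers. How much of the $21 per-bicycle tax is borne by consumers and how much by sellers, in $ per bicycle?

Consumers bear $10.5 per bicycle; sellers bear $10.5 per bicycle.

Demand slope: (174 − 154)/(64 − 74) = -2, so qd = 302 − 2p.
Supply slope: (168 − 158)/(65 − 60) = 2, so qs = 2p + 38.
Without the tax, 302 − 2p = 2p + 38 gives 4p = 264, so p* = $66 and q* = 170.
With the tax collected from sellers, supply shifts: qs = 2(p − 21) + 38.
New equilibrium: consumers pay $76.5, sellers receive $55.5, q = 149. (Wedge: pb − ps = 21.)
Burden on consumers: $10.5; on sellers: $10.5. (They sum to $21.)
The less price-elastic side of the market bears the larger share of a per-unit tax.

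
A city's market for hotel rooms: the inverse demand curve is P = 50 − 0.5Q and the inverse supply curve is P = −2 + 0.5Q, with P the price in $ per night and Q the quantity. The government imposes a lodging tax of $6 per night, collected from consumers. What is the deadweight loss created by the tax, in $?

Inverting to Q(P) form: Qd = 100 − 2P; Qs = 2P + 4.
Before the tax: set 100 − 2P = 2P + 4 → P* = $24, Q* = 52.
With the tax collected from consumers, demand (in seller-price terms) shifts: Qd = 100 − 2(P + 6).
New equilibrium: consumers pay $27, suppliers receive $21, Q = 46. (Wedge: Pb − Ps = 6.)
Quantity falls by |ΔQ| = |52 − 46| = 6.
DWL = ½ · t · |ΔQ| = ½ · 6 · 6 = $18.

Deadweight loss = $18.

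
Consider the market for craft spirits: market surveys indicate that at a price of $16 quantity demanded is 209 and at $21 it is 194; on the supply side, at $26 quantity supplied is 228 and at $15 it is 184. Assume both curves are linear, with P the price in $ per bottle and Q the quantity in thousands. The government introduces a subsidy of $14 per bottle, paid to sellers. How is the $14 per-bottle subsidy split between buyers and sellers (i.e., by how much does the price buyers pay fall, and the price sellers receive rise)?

Buyers gain $8 per bottle; sellers gain $6 per bottle.

Demand slope: (194 − 209)/(21 − 16) = -3, so Qd = 257 − 3P.
Supply slope: (184 − 228)/(15 − 26) = 4, so Qs = 4P + 124.
Without the subsidy, 257 − 3P = 4P + 124 gives 7P = 133, so P* = $19 and Q* = 200.
With a per-unit subsidy paid to sellers, each receives P + 14 per unit sold, so supply becomes Qs = 4(P + 14) + 124.
New equilibrium: buyers pay $11, sellers receive $25, Q = 224. (Wedge: Pb − Ps = −14.)
Gain to buyers: $8; to sellers: $6. (They sum to $14.)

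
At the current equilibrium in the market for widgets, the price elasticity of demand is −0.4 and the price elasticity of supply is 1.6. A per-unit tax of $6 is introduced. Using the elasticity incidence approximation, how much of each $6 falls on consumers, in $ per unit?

Consumers bear ≈ $4.8 per unit.

Incidence ratio: consumers' share ≈ εs / (εs + |εd|) = 1.6 / (1.6 + 0.4) = 0.8.
So consumers bear ≈ 0.8 × $6 = $4.8; producers bear $1.2.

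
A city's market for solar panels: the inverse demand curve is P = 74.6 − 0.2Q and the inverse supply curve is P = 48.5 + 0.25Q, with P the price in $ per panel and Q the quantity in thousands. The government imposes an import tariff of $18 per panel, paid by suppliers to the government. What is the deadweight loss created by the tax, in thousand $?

Deadweight loss = $360 thousand.

Rewrite in direct form: Qd = 373 − 5P and Qs = 4P − 194.
Without the tax, 373 − 5P = 4P − 194 gives 9P = 567, so P* = $63 and Q* = 58.
With the tax collected from suppliers, supply shifts: Qs = 4(P − 18) − 194.
New equilibrium: buyers pay $71, suppliers receive $53, Q = 18. (Wedge: Pb − Ps = 18.)
Quantity falls by |ΔQ| = |58 − 18| = 40.
DWL = ½ · t · |ΔQ| = ½ · 18 · 40 = $360.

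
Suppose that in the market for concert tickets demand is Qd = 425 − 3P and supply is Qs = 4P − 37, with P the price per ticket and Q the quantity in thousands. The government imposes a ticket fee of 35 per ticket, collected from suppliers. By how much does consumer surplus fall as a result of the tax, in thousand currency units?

Without the tax, 425 − 3P = 4P − 37 gives 7P = 462, so P* = 66 and Q* = 227.
With the tax collected from suppliers, supply shifts: Qs = 4(P − 35) − 37.
Solving gives Q = 167 with buyers paying 86 and suppliers receiving 51 (the 35 wedge).
ΔCS is the trapezoid between Q = 167 and Q = 227 of height 20: ½ · (227 + 167) · 20 = 3940.

Consumer surplus falls by 3940 thousand.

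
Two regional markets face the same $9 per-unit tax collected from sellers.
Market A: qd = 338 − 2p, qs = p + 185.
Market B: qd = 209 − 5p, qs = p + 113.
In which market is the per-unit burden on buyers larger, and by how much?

Market A, by $1.5.

Market A: pre-tax p* = $51, q* = 236; post-tax q = 230; per-unit burden on buyers = $3.
Market B: pre-tax p* = $16, q* = 129; post-tax q = 121.5; per-unit burden on buyers = $1.5.
Difference: $3 vs $1.5 → market A is larger by $1.5.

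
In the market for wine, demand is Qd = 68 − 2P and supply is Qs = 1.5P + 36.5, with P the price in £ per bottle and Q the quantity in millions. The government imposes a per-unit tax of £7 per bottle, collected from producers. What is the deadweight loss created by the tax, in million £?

Without the tax, 68 − 2P = 1.5P + 36.5 gives 3.5P = 31.5, so P* = £9 and Q* = 50.
With the tax collected from producers, supply shifts: Qs = 1.5(P − 7) + 36.5.
Solving gives Q = 44 with buyers paying £12 and producers receiving £5 (the £7 wedge).
Quantity falls by |ΔQ| = |50 − 44| = 6.
DWL = ½ · t · |ΔQ| = ½ · 7 · 6 = £21.

Deadweight loss = £21 million.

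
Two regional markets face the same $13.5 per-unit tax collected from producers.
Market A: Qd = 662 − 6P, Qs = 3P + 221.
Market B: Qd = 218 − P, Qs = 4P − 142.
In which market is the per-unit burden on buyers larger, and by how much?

Market A: pre-tax P* = $49, Q* = 368; post-tax Q = 341; per-unit burden on buyers = $4.5.
Market B: pre-tax P* = $72, Q* = 146; post-tax Q = 135.2; per-unit burden on buyers = $10.8.
Difference: $4.5 vs $10.8 → market B is larger by $6.3.

Market B, by $6.3.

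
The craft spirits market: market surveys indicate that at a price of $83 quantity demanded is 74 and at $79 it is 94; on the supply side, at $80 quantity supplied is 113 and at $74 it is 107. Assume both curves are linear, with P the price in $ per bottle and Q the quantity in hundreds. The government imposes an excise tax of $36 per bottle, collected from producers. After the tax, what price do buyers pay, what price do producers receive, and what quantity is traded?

Buyers pay $82; producers receive $46; quantity = 79.

Demand slope: (94 − 74)/(79 − 83) = -5, so Qd = 489 − 5P.
Supply slope: (107 − 113)/(74 − 80) = 1, so Qs = P + 33.
Without the tax, 489 − 5P = P + 33 gives 6P = 456, so P* = $76 and Q* = 109.
With the tax collected from producers, supply shifts: Qs = (P − 36) + 33.
Solving gives Q = 79 with buyers paying $82 and producers receiving $46 (the $36 wedge).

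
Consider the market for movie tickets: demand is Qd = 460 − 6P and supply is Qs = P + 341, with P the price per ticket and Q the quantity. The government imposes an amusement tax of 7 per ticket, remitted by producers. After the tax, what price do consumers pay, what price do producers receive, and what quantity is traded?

Before the tax: set 460 − 6P = P + 341 → P* = 17, Q* = 358.
With the tax collected from producers, supply shifts: Qs = (P − 7) + 341.
Solving gives Q = 352 with consumers paying 18 and producers receiving 11 (the 7 wedge).

Consumers pay 18; producers receive 11; quantity = 352.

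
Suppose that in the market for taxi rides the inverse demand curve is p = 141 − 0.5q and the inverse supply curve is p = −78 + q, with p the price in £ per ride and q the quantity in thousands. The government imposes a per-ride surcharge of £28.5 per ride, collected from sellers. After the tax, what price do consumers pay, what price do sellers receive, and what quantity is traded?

Rewrite in direct form: qd = 282 − 2p and qs = p + 78.
Before the tax: set 282 − 2p = p + 78 → p* = £68, q* = 146.
With the tax collected from sellers, supply shifts: qs = (p − 28.5) + 78.
Solving gives q = 127 with consumers paying £77.5 and sellers receiving £49 (the £28.5 wedge).
The less price-elastic side of the market bears the larger share of a per-unit tax.

Consumers pay £77.5; sellers receive £49; quantity = 127.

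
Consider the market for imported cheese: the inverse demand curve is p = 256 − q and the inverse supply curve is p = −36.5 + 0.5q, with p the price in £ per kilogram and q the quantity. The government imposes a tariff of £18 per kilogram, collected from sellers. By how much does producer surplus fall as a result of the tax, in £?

Inverting to q(p) form: qd = 256 − p; qs = 2p + 73.
Before the tax: set 256 − p = 2p + 73 → p* = £61, q* = 195.
With the tax collected from sellers, supply shifts: qs = 2(p − 18) + 73.
New equilibrium: buyers pay £73, sellers receive £55, q = 183. (Wedge: pb − ps = 18.)
ΔPS is the trapezoid between Q = 183 and Q = 195 of height £6: ½ · (195 + 183) · 6 = £1134.

Producer surplus falls by £1134.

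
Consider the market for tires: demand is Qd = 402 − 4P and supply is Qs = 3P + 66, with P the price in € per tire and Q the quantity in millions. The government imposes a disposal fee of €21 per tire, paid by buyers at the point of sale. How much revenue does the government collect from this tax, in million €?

Tax revenue = €3654 million.

Before the tax: set 402 − 4P = 3P + 66 → P* = €48, Q* = 210.
With the tax collected from buyers, demand (in seller-price terms) shifts: Qd = 402 − 4(P + 21).
Solving gives Q = 174 with buyers paying €57 and producers receiving €36 (the €21 wedge).
Revenue = t · Q = 21 · 174 = €3654.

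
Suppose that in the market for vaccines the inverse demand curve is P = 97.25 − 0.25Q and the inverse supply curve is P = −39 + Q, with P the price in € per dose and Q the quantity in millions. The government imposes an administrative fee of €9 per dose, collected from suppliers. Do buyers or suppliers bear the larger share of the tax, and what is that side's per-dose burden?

Rewrite in direct form: Qd = 389 − 4P and Qs = P + 39.
Without the tax, 389 − 4P = P + 39 gives 5P = 350, so P* = €70 and Q* = 109.
With the tax collected from suppliers, supply shifts: Qs = (P − 9) + 39.
New equilibrium: buyers pay €71.8, suppliers receive €62.8, Q = 101.8. (Wedge: Pb − Ps = 9.)
Per-dose burden: buyers €1.8, suppliers €7.2.
Suppliers take the larger share because supply is less price-elastic here (demand slope 4 vs supply slope 1).

Suppliers bear the larger share: €7.2 per dose.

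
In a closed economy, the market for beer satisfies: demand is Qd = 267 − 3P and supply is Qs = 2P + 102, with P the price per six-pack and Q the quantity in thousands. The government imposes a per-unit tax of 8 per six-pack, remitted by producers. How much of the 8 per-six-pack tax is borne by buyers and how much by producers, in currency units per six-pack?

Buyers bear 3.2 per six-pack; producers bear 4.8 per six-pack.

Before the tax: set 267 − 3P = 2P + 102 → P* = 33, Q* = 168.
With the tax collected from producers, supply shifts: Qs = 2(P − 8) + 102.
Solving gives Q = 158.4 with buyers paying 36.2 and producers receiving 28.2 (the 8 wedge).
Burden on buyers: 3.2; on producers: 4.8. (They sum to 8.)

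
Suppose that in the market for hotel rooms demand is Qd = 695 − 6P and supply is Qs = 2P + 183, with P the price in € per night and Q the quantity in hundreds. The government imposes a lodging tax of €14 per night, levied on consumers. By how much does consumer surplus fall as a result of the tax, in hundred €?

Without the tax, 695 − 6P = 2P + 183 gives 8P = 512, so P* = €64 and Q* = 311.
With the tax collected from consumers, demand (in seller-price terms) shifts: Qd = 695 − 6(P + 14).
Solving gives Q = 290 with consumers paying €67.5 and producers receiving €53.5 (the €14 wedge).
ΔCS is the trapezoid between Q = 290 and Q = 311 of height €3.5: ½ · (311 + 290) · 3.5 = €1051.75.

Consumer surplus falls by €1051.75 hundred.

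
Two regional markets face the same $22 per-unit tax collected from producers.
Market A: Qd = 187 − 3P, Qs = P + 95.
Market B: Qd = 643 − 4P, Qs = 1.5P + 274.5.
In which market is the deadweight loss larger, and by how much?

Market A: pre-tax P* = $23, Q* = 118; post-tax Q = 101.5; deadweight loss = $181.5.
Market B: pre-tax P* = $67, Q* = 375; post-tax Q = 351; deadweight loss = $264.
Difference: $181.5 vs $264 → market B is larger by $82.5.

Market B, by $82.5.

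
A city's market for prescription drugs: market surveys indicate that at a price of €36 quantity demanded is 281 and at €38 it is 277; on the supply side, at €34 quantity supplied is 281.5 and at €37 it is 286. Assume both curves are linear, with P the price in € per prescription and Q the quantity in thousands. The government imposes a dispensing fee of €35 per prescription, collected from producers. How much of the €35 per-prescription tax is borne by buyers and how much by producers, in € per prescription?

Buyers bear €15 per prescription; producers bear €20 per prescription.

Demand slope: (277 − 281)/(38 − 36) = -2, so Qd = 353 − 2P.
Supply slope: (286 − 281.5)/(37 − 34) = 1.5, so Qs = 1.5P + 230.5.
Without the tax, 353 − 2P = 1.5P + 230.5 gives 3.5P = 122.5, so P* = €35 and Q* = 283.
With the tax collected from producers, supply shifts: Qs = 1.5(P − 35) + 230.5.
New equilibrium: buyers pay €50, producers receive €15, Q = 253. (Wedge: Pb − Ps = 35.)
Burden on buyers: €15; on producers: €20. (They sum to €35.)
The less price-elastic side of the market bears the larger share of a per-unit tax.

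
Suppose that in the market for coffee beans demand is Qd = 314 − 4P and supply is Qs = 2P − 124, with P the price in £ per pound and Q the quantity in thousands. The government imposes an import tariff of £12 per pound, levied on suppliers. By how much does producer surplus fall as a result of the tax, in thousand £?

Without the tax, 314 − 4P = 2P − 124 gives 6P = 438, so P* = £73 and Q* = 22.
With the tax collected from suppliers, supply shifts: Qs = 2(P − 12) − 124.
Solving gives Q = 6 with buyers paying £77 and suppliers receiving £65 (the £12 wedge).
ΔPS is the trapezoid between Q = 6 and Q = 22 of height £8: ½ · (22 + 6) · 8 = £112.

Producer surplus falls by £112 thousand.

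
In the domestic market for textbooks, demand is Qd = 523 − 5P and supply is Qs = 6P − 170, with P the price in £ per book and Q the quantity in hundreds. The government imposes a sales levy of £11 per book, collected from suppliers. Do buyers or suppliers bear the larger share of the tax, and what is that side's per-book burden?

Before the tax: set 523 − 5P = 6P − 170 → P* = £63, Q* = 208.
With the tax collected from suppliers, supply shifts: Qs = 6(P − 11) − 170.
New equilibrium: buyers pay £69, suppliers receive £58, Q = 178. (Wedge: Pb − Ps = 11.)
Per-book burden: buyers £6, suppliers £5.
Buyers take the larger share because demand is less price-elastic here (demand slope 5 vs supply slope 6).

Buyers bear the larger share: £6 per book.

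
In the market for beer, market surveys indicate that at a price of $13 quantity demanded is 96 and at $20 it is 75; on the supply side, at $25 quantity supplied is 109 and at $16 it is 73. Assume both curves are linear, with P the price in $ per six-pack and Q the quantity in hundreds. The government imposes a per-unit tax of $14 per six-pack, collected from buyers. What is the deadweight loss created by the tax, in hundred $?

Demand slope: (75 − 96)/(20 − 13) = -3, so Qd = 135 − 3P.
Supply slope: (73 − 109)/(16 − 25) = 4, so Qs = 4P + 9.
Before the tax: set 135 − 3P = 4P + 9 → P* = $18, Q* = 81.
With the tax collected from buyers, demand (in seller-price terms) shifts: Qd = 135 − 3(P + 14).
Solving gives Q = 57 with buyers paying $26 and producers receiving $12 (the $14 wedge).
Quantity falls by |ΔQ| = |81 − 57| = 24.
DWL = ½ · t · |ΔQ| = ½ · 14 · 24 = $168.

Deadweight loss = $168 hundred.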